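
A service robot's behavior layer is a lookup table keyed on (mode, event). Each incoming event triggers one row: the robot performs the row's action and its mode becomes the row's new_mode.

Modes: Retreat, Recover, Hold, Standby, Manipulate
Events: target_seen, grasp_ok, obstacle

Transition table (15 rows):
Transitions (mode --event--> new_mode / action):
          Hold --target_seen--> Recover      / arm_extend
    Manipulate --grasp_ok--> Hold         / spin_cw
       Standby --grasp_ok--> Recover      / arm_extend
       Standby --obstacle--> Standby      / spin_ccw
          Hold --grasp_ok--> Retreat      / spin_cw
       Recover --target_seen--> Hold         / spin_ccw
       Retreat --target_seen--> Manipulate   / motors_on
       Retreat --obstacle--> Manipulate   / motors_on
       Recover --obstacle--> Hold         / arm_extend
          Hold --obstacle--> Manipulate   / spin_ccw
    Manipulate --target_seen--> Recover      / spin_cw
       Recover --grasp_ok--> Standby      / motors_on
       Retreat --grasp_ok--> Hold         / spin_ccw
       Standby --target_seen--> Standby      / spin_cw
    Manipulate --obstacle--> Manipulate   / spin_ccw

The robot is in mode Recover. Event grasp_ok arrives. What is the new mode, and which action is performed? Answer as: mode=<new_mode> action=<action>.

current mode = Recover; filter table to that mode:
  (Recover, target_seen) → (Hold, spin_ccw)
  (Recover, obstacle) → (Hold, arm_extend)
  (Recover, grasp_ok) → (Standby, motors_on)  ← event matches
event = grasp_ok selects (Standby, motors_on)

mode=Standby action=motors_on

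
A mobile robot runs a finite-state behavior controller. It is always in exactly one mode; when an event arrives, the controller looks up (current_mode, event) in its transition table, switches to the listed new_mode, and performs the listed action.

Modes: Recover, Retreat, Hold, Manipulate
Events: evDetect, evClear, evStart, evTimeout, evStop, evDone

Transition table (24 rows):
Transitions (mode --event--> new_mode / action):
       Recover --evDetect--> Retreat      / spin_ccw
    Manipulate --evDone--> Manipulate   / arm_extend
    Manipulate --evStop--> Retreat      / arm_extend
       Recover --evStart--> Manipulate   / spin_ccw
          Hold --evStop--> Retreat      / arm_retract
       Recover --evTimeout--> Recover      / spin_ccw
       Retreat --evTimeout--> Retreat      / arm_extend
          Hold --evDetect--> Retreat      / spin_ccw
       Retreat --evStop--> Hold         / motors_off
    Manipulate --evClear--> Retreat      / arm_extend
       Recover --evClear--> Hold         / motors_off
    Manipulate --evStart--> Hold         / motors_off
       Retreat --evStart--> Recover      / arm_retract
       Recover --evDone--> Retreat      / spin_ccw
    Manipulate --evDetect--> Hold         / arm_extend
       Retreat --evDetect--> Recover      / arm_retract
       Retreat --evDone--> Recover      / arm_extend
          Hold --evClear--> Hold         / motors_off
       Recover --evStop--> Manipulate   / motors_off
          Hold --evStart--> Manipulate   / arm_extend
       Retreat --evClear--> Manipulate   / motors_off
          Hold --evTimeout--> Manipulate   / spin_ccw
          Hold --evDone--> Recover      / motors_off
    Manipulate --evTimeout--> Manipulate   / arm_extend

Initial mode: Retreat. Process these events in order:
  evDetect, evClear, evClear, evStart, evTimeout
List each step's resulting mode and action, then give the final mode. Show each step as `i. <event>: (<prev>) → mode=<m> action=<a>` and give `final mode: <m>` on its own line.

final mode: Manipulate

1. evDetect: (Retreat) → mode=Recover action=arm_retract
2. evClear: (Recover) → mode=Hold action=motors_off
3. evClear: (Hold) → mode=Hold action=motors_off
4. evStart: (Hold) → mode=Manipulate action=arm_extend
5. evTimeout: (Manipulate) → mode=Manipulate action=arm_extend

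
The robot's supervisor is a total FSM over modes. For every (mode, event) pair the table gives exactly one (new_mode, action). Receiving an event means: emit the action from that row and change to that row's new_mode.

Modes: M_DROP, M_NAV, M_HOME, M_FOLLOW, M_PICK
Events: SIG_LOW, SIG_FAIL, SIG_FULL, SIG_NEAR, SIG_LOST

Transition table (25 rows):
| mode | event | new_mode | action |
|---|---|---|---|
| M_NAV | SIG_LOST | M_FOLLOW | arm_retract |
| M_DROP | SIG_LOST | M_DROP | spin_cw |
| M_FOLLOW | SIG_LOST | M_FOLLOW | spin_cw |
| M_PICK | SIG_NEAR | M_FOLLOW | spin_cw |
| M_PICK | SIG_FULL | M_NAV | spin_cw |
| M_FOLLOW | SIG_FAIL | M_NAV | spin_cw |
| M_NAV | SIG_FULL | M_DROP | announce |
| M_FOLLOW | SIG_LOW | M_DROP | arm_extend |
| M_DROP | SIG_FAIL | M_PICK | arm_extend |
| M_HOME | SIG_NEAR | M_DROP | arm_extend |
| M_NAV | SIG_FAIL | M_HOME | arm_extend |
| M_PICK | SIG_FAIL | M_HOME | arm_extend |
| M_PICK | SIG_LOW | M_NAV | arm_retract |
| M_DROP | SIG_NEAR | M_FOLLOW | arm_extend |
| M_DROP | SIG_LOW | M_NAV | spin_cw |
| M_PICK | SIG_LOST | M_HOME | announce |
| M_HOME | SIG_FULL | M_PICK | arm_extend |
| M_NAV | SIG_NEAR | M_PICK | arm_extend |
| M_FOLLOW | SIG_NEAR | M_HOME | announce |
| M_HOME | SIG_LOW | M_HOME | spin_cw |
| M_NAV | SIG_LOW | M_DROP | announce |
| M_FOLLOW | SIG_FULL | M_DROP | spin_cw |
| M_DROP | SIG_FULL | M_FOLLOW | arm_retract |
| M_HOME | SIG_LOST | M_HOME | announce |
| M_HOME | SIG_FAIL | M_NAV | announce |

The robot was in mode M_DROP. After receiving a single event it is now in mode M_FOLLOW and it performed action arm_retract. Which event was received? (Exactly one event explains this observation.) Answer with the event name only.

SIG_FULL

try SIG_LOW: (M_DROP, SIG_LOW) → (M_NAV, spin_cw)
try SIG_FAIL: (M_DROP, SIG_FAIL) → (M_PICK, arm_extend)
try SIG_FULL: (M_DROP, SIG_FULL) → (M_FOLLOW, arm_retract)  ← matches
try SIG_NEAR: (M_DROP, SIG_NEAR) → (M_FOLLOW, arm_extend)
try SIG_LOST: (M_DROP, SIG_LOST) → (M_DROP, spin_cw)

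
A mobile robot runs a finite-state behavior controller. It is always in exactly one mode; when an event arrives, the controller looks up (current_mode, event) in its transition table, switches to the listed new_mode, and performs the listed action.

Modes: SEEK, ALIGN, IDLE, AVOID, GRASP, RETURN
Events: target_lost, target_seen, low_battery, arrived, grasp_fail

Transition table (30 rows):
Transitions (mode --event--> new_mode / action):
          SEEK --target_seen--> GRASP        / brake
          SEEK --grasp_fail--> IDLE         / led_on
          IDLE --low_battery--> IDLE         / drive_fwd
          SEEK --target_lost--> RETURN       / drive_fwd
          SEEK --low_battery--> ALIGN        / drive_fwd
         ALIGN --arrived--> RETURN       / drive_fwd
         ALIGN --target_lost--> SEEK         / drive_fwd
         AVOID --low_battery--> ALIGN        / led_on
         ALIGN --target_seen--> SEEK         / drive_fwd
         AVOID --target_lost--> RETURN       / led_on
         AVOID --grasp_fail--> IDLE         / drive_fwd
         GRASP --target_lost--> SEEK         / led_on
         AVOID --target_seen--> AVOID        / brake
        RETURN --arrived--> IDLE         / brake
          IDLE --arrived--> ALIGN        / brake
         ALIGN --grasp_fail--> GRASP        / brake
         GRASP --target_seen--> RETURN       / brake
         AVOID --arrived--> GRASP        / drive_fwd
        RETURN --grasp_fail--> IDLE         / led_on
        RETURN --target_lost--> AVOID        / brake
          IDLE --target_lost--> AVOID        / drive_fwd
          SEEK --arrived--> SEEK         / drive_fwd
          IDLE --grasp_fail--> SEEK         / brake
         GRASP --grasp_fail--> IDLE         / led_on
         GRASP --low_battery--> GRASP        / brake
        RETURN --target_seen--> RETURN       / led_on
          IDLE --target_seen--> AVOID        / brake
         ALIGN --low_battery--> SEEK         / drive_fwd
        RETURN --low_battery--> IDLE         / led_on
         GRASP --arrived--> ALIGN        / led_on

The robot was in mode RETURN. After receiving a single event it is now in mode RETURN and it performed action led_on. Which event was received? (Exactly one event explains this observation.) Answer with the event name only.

target_seen

try target_lost: (RETURN, target_lost) → (AVOID, brake)
try target_seen: (RETURN, target_seen) → (RETURN, led_on)  ← matches
try low_battery: (RETURN, low_battery) → (IDLE, led_on)
try arrived: (RETURN, arrived) → (IDLE, brake)
try grasp_fail: (RETURN, grasp_fail) → (IDLE, led_on)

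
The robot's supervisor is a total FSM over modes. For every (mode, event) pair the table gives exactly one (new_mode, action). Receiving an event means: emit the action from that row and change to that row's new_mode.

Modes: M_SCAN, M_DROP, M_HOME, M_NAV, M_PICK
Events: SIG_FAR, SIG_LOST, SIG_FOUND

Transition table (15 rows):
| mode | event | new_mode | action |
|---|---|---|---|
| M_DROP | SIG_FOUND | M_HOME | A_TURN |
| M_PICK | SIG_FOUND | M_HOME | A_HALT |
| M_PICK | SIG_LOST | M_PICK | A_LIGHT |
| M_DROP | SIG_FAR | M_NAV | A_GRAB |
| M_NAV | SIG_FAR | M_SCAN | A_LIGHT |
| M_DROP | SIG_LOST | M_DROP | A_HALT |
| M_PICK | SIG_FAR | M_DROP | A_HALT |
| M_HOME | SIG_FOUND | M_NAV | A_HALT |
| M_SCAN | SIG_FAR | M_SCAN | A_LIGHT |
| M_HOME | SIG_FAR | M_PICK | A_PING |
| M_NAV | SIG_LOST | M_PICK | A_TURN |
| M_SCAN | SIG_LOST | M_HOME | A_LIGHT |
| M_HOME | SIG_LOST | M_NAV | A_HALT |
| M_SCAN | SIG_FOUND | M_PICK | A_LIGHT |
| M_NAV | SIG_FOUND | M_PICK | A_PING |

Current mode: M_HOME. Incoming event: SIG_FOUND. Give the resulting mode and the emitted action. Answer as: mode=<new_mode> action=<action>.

current mode = M_HOME; filter table to that mode:
  (M_HOME, SIG_FOUND) → (M_NAV, A_HALT)  ← event matches
  (M_HOME, SIG_FAR) → (M_PICK, A_PING)
  (M_HOME, SIG_LOST) → (M_NAV, A_HALT)
event = SIG_FOUND selects (M_NAV, A_HALT)

mode=M_NAV action=A_HALT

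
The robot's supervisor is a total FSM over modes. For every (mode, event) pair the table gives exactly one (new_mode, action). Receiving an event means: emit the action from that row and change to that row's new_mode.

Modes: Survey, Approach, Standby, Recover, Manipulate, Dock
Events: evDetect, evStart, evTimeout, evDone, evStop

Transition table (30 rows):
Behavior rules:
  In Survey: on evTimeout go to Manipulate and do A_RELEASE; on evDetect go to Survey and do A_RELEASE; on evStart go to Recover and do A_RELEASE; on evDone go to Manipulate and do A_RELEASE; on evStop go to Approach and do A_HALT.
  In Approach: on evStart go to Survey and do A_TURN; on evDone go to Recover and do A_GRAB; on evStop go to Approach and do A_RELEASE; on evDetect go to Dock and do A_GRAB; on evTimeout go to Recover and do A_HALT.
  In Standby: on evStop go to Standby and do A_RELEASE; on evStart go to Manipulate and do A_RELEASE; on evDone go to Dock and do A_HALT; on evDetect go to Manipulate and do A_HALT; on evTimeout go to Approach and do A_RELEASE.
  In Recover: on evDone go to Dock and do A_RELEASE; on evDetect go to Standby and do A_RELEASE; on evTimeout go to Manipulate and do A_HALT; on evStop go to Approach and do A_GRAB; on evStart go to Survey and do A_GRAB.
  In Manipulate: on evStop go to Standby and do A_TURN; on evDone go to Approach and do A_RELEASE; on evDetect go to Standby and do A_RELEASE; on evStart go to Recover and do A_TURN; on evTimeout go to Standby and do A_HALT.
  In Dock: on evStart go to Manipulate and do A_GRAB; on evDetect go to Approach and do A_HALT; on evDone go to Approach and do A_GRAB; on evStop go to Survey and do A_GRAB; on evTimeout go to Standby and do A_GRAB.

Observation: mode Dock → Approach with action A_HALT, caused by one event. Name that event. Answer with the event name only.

evDetect

try evDetect: (Dock, evDetect) → (Approach, A_HALT)  ← matches
try evStart: (Dock, evStart) → (Manipulate, A_GRAB)
try evTimeout: (Dock, evTimeout) → (Standby, A_GRAB)
try evDone: (Dock, evDone) → (Approach, A_GRAB)
try evStop: (Dock, evStop) → (Survey, A_GRAB)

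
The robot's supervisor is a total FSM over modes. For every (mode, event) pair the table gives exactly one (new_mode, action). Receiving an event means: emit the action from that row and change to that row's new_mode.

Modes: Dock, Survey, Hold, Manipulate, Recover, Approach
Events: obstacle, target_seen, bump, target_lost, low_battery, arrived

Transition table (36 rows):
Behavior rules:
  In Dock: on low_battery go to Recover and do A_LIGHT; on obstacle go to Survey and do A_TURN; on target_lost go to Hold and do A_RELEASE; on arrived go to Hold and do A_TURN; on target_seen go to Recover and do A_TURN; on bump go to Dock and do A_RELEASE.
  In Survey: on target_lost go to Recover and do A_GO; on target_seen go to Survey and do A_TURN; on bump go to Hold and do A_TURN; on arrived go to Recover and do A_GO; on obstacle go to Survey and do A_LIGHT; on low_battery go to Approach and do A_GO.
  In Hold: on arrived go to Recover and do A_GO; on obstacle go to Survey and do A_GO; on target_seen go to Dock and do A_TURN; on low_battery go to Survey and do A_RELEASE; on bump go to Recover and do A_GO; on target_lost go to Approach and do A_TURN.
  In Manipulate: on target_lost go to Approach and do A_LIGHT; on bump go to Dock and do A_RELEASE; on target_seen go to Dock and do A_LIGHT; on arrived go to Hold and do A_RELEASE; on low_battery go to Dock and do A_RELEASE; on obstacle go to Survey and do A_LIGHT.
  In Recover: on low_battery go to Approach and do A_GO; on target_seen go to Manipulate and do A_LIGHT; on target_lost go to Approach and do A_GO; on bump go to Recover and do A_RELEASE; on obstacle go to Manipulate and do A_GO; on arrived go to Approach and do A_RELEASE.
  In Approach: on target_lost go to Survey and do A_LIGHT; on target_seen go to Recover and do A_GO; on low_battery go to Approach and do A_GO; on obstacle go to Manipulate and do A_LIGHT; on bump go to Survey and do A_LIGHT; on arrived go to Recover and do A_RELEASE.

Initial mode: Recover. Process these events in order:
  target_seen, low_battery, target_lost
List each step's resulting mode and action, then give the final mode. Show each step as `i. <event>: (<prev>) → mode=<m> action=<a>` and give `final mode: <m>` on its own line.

final mode: Hold

1. target_seen: (Recover) → mode=Manipulate action=A_LIGHT
2. low_battery: (Manipulate) → mode=Dock action=A_RELEASE
3. target_lost: (Dock) → mode=Hold action=A_RELEASE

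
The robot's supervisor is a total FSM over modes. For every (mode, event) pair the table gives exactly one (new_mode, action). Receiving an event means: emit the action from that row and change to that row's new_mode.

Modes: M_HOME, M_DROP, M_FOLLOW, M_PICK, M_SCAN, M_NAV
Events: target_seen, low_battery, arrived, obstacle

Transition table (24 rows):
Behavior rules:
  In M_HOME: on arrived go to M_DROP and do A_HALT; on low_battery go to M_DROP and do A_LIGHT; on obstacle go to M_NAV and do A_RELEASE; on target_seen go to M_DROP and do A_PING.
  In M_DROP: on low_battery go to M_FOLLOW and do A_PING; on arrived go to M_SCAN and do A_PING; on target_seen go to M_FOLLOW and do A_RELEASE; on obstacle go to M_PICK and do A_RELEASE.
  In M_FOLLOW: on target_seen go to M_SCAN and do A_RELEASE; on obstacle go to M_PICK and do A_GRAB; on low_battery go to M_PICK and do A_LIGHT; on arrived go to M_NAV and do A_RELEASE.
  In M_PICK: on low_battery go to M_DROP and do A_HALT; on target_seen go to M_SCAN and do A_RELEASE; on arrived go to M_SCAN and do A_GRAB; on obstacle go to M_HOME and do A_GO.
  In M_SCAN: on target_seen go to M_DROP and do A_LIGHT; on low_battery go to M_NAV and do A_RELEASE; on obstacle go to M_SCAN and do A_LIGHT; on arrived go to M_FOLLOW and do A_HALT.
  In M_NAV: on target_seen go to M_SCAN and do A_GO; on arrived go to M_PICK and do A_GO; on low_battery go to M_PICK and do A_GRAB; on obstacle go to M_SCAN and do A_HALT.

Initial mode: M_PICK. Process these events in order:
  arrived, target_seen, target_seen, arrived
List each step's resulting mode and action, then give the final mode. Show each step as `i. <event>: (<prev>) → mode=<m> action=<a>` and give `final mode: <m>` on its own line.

final mode: M_NAV

1. arrived: (M_PICK) → mode=M_SCAN action=A_GRAB
2. target_seen: (M_SCAN) → mode=M_DROP action=A_LIGHT
3. target_seen: (M_DROP) → mode=M_FOLLOW action=A_RELEASE
4. arrived: (M_FOLLOW) → mode=M_NAV action=A_RELEASE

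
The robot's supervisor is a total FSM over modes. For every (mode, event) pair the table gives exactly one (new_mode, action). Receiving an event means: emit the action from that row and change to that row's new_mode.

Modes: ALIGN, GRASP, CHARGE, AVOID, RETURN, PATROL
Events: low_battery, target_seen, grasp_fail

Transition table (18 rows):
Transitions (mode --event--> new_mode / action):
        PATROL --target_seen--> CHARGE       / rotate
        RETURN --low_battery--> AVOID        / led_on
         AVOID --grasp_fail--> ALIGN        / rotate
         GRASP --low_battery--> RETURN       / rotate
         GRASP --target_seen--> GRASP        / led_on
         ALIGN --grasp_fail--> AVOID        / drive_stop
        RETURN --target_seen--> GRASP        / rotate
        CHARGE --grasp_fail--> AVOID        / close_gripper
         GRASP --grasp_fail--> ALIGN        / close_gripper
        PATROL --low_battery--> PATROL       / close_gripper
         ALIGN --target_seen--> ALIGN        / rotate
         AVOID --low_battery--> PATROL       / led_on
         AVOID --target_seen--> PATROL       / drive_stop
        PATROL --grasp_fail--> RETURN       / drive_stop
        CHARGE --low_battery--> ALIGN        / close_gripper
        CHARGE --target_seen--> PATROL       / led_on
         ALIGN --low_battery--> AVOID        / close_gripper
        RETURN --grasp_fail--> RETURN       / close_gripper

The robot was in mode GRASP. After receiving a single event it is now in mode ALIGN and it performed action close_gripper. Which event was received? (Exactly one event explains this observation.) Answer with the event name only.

try low_battery: (GRASP, low_battery) → (RETURN, rotate)
try target_seen: (GRASP, target_seen) → (GRASP, led_on)
try grasp_fail: (GRASP, grasp_fail) → (ALIGN, close_gripper)  ← matches

grasp_fail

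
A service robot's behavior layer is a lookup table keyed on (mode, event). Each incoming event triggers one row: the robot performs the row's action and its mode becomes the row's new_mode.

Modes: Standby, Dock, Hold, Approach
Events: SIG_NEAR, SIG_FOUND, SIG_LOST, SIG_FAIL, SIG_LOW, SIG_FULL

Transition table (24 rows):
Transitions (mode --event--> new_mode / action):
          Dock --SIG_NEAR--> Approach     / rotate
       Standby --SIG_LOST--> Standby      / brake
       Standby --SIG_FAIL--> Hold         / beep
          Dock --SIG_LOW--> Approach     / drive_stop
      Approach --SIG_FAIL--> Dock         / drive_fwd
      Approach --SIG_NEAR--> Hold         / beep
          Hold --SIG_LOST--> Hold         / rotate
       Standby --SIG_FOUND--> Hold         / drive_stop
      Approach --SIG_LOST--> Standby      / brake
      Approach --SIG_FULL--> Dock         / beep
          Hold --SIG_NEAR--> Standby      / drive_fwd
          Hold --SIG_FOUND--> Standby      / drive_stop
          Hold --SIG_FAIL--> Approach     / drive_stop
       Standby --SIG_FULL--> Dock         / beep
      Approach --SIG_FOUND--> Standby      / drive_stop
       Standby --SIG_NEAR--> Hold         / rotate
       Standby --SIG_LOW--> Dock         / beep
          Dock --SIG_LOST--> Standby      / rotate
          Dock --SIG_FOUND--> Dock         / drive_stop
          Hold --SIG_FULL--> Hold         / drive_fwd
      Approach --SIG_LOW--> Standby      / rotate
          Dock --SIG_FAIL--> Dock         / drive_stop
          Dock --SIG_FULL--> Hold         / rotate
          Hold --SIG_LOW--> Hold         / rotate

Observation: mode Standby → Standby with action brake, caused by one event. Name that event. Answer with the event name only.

SIG_LOST

try SIG_NEAR: (Standby, SIG_NEAR) → (Hold, rotate)
try SIG_FOUND: (Standby, SIG_FOUND) → (Hold, drive_stop)
try SIG_LOST: (Standby, SIG_LOST) → (Standby, brake)  ← matches
try SIG_FAIL: (Standby, SIG_FAIL) → (Hold, beep)
try SIG_LOW: (Standby, SIG_LOW) → (Dock, beep)
try SIG_FULL: (Standby, SIG_FULL) → (Dock, beep)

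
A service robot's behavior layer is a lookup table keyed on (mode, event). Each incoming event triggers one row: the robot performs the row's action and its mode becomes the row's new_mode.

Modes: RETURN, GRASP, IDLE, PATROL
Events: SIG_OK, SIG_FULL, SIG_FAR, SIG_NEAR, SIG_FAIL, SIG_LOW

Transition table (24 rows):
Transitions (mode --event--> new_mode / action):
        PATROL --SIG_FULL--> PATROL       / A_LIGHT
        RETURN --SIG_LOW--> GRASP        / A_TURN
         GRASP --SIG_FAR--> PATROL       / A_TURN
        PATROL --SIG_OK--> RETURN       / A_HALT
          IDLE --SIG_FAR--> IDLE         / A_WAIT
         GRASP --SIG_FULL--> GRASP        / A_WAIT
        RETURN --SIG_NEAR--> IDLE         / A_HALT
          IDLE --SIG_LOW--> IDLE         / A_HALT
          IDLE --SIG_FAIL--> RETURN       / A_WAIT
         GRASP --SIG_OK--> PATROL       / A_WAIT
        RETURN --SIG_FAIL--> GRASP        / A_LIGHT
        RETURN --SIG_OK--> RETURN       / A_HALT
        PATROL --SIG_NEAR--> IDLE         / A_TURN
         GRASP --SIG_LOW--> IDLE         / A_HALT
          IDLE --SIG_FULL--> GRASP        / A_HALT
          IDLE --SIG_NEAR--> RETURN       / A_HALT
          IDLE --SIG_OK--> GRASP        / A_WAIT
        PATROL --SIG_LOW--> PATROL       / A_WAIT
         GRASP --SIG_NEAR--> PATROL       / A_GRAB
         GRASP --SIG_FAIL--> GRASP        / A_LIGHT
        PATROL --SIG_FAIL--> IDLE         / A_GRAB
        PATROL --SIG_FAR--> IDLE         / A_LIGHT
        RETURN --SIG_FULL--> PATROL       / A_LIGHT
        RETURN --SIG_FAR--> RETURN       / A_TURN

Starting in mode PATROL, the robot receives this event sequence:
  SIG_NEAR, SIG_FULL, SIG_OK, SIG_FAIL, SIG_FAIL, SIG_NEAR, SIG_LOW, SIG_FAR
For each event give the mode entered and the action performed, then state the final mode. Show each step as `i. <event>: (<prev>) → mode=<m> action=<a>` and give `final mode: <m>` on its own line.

final mode: IDLE

1. SIG_NEAR: (PATROL) → mode=IDLE action=A_TURN
2. SIG_FULL: (IDLE) → mode=GRASP action=A_HALT
3. SIG_OK: (GRASP) → mode=PATROL action=A_WAIT
4. SIG_FAIL: (PATROL) → mode=IDLE action=A_GRAB
5. SIG_FAIL: (IDLE) → mode=RETURN action=A_WAIT
6. SIG_NEAR: (RETURN) → mode=IDLE action=A_HALT
7. SIG_LOW: (IDLE) → mode=IDLE action=A_HALT
8. SIG_FAR: (IDLE) → mode=IDLE action=A_WAIT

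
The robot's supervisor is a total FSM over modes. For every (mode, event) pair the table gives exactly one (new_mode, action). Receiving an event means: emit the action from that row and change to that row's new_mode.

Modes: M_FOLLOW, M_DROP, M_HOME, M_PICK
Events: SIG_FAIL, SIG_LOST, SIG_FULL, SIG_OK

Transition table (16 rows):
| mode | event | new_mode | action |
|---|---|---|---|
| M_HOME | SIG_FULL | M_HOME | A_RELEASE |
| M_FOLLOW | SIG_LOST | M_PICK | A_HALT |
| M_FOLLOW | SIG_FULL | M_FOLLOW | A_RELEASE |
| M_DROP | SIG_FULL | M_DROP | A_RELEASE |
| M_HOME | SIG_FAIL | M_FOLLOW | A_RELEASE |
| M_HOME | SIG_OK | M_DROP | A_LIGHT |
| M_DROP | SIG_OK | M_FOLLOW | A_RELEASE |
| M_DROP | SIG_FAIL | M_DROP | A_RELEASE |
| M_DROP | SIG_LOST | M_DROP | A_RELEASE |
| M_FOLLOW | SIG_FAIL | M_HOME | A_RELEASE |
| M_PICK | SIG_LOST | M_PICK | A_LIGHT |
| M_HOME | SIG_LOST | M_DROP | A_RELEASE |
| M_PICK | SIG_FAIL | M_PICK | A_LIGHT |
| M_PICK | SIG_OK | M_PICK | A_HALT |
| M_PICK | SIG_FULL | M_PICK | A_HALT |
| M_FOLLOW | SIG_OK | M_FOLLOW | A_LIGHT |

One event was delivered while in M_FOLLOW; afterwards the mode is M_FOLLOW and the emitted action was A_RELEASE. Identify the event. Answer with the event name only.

try SIG_FAIL: (M_FOLLOW, SIG_FAIL) → (M_HOME, A_RELEASE)
try SIG_LOST: (M_FOLLOW, SIG_LOST) → (M_PICK, A_HALT)
try SIG_FULL: (M_FOLLOW, SIG_FULL) → (M_FOLLOW, A_RELEASE)  ← matches
try SIG_OK: (M_FOLLOW, SIG_OK) → (M_FOLLOW, A_LIGHT)

SIG_FULL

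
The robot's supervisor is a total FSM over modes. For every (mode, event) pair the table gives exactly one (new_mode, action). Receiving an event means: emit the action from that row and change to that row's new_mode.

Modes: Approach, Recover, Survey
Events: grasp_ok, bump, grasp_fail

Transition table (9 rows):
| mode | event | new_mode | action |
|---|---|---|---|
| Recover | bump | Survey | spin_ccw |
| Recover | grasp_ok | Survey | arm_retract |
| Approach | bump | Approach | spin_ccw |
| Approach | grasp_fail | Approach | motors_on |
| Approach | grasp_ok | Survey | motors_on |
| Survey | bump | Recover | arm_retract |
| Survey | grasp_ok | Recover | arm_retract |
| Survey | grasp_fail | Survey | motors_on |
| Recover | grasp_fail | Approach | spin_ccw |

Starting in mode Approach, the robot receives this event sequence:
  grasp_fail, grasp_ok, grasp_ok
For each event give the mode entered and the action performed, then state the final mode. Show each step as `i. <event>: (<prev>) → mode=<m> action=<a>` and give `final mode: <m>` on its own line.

final mode: Recover

1. grasp_fail: (Approach) → mode=Approach action=motors_on
2. grasp_ok: (Approach) → mode=Survey action=motors_on
3. grasp_ok: (Survey) → mode=Recover action=arm_retract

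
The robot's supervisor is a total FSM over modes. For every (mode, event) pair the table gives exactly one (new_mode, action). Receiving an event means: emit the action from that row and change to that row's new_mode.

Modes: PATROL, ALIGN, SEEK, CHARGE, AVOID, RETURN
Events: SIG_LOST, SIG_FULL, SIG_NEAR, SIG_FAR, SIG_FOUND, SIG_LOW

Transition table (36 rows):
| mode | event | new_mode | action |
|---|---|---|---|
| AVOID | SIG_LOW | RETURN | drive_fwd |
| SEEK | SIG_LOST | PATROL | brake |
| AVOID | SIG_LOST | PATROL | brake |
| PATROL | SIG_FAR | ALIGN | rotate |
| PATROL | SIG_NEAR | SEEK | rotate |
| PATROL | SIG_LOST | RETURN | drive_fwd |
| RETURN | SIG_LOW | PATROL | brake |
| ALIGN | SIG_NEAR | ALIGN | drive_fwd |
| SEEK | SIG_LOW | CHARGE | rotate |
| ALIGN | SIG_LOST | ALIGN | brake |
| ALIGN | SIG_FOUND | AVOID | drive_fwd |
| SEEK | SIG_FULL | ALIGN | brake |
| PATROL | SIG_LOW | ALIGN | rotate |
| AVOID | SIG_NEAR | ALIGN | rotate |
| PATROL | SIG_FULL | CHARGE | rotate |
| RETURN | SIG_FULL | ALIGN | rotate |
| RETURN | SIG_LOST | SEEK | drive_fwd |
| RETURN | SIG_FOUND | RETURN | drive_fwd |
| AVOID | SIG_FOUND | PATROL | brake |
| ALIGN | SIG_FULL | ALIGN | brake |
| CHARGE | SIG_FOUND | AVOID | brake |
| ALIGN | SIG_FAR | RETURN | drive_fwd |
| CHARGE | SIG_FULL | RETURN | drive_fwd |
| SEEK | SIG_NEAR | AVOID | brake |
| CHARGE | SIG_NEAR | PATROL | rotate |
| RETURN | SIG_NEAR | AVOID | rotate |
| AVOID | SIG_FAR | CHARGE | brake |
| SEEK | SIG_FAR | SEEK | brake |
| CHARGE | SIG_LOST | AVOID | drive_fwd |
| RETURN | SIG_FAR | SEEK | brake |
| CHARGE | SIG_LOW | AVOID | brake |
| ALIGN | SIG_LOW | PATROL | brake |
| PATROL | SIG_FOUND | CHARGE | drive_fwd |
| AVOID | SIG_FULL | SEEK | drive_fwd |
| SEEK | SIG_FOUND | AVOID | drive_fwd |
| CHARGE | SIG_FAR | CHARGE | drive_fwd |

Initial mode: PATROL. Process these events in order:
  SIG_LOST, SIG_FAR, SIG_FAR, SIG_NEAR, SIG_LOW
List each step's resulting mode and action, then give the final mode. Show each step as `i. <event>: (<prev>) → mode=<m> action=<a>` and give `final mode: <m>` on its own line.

1. SIG_LOST: (PATROL) → mode=RETURN action=drive_fwd
2. SIG_FAR: (RETURN) → mode=SEEK action=brake
3. SIG_FAR: (SEEK) → mode=SEEK action=brake
4. SIG_NEAR: (SEEK) → mode=AVOID action=brake
5. SIG_LOW: (AVOID) → mode=RETURN action=drive_fwd

final mode: RETURN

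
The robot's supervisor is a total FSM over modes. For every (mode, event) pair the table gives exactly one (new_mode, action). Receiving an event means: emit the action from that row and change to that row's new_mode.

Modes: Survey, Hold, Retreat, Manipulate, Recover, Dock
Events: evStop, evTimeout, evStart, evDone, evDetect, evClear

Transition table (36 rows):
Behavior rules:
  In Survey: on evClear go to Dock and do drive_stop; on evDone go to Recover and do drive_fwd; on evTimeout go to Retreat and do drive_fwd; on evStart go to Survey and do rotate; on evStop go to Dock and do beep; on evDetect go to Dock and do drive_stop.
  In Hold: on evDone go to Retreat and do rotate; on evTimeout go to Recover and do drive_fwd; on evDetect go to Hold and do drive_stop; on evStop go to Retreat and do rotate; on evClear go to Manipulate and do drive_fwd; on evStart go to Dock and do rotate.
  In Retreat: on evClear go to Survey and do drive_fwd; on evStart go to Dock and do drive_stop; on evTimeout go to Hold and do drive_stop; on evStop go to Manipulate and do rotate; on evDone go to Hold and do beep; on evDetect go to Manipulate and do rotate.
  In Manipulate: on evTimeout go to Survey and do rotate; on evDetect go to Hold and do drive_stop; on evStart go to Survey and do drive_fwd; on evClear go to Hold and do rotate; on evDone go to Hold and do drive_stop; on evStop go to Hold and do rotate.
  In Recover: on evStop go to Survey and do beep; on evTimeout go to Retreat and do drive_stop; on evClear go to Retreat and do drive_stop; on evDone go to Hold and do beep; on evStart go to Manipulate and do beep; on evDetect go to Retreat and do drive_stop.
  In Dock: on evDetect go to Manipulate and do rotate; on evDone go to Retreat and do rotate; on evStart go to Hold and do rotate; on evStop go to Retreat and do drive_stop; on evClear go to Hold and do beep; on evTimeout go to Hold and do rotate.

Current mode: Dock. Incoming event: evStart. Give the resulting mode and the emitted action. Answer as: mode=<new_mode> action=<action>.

current mode = Dock; filter table to that mode:
  (Dock, evDetect) → (Manipulate, rotate)
  (Dock, evDone) → (Retreat, rotate)
  (Dock, evStart) → (Hold, rotate)  ← event matches
  (Dock, evStop) → (Retreat, drive_stop)
  (Dock, evClear) → (Hold, beep)
  (Dock, evTimeout) → (Hold, rotate)
event = evStart selects (Hold, rotate)

mode=Hold action=rotate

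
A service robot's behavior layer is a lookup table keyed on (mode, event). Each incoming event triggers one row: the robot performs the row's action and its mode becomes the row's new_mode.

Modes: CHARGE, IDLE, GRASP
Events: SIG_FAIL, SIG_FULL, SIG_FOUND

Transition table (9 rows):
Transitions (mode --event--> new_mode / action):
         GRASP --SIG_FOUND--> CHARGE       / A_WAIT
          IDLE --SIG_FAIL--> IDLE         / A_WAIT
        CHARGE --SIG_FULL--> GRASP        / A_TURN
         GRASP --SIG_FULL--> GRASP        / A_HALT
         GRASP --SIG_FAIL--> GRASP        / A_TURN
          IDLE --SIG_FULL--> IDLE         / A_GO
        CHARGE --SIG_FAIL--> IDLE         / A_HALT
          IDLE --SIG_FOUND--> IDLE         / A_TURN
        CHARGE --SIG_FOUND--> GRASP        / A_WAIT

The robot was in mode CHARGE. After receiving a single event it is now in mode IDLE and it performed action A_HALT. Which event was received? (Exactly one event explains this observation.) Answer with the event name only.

try SIG_FAIL: (CHARGE, SIG_FAIL) → (IDLE, A_HALT)  ← matches
try SIG_FULL: (CHARGE, SIG_FULL) → (GRASP, A_TURN)
try SIG_FOUND: (CHARGE, SIG_FOUND) → (GRASP, A_WAIT)

SIG_FAIL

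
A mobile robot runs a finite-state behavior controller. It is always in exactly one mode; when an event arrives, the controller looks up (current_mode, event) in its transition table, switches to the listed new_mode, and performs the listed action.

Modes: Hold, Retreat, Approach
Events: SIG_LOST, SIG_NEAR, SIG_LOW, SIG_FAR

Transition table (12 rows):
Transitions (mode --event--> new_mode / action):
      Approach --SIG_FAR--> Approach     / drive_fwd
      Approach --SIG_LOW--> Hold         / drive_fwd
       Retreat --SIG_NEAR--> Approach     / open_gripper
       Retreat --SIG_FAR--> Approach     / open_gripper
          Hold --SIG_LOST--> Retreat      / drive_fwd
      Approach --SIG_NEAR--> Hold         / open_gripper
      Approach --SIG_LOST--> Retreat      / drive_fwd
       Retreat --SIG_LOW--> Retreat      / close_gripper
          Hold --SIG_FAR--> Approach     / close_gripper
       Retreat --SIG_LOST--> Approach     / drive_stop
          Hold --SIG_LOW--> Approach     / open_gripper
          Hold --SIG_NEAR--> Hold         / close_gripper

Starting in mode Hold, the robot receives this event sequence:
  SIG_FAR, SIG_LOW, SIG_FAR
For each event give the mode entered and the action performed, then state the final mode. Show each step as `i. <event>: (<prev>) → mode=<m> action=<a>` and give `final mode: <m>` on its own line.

final mode: Approach

1. SIG_FAR: (Hold) → mode=Approach action=close_gripper
2. SIG_LOW: (Approach) → mode=Hold action=drive_fwd
3. SIG_FAR: (Hold) → mode=Approach action=close_gripper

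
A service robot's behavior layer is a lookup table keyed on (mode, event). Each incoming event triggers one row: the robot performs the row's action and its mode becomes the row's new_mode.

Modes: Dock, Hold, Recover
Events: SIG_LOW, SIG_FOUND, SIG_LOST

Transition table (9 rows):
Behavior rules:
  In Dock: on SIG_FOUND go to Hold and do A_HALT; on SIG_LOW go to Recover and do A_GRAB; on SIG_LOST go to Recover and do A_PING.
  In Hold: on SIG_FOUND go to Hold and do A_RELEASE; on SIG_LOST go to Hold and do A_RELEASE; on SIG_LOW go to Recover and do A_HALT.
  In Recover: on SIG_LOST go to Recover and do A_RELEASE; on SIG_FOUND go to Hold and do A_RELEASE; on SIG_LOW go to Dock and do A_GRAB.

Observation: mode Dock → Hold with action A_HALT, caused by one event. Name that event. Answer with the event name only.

SIG_FOUND

try SIG_LOW: (Dock, SIG_LOW) → (Recover, A_GRAB)
try SIG_FOUND: (Dock, SIG_FOUND) → (Hold, A_HALT)  ← matches
try SIG_LOST: (Dock, SIG_LOST) → (Recover, A_PING)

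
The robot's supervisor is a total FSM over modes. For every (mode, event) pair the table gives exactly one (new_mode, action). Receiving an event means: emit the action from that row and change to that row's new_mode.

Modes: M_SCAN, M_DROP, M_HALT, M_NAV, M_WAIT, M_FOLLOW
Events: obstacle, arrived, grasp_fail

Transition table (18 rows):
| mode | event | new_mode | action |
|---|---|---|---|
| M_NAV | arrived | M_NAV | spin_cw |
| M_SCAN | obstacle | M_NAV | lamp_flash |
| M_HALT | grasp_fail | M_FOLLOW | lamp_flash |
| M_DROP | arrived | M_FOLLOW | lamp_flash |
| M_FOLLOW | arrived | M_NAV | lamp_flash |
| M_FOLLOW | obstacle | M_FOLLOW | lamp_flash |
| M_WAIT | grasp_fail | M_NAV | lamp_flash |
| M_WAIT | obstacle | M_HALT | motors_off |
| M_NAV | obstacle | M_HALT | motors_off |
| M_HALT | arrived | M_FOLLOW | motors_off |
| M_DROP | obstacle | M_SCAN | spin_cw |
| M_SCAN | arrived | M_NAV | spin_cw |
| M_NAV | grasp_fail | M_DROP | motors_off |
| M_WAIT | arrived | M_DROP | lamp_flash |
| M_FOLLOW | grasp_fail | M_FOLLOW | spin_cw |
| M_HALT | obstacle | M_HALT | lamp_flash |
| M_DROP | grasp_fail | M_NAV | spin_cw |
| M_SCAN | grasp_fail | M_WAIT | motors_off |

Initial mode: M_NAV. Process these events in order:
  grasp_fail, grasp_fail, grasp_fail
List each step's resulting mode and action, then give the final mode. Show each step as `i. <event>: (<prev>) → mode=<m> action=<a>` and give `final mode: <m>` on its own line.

final mode: M_DROP

1. grasp_fail: (M_NAV) → mode=M_DROP action=motors_off
2. grasp_fail: (M_DROP) → mode=M_NAV action=spin_cw
3. grasp_fail: (M_NAV) → mode=M_DROP action=motors_off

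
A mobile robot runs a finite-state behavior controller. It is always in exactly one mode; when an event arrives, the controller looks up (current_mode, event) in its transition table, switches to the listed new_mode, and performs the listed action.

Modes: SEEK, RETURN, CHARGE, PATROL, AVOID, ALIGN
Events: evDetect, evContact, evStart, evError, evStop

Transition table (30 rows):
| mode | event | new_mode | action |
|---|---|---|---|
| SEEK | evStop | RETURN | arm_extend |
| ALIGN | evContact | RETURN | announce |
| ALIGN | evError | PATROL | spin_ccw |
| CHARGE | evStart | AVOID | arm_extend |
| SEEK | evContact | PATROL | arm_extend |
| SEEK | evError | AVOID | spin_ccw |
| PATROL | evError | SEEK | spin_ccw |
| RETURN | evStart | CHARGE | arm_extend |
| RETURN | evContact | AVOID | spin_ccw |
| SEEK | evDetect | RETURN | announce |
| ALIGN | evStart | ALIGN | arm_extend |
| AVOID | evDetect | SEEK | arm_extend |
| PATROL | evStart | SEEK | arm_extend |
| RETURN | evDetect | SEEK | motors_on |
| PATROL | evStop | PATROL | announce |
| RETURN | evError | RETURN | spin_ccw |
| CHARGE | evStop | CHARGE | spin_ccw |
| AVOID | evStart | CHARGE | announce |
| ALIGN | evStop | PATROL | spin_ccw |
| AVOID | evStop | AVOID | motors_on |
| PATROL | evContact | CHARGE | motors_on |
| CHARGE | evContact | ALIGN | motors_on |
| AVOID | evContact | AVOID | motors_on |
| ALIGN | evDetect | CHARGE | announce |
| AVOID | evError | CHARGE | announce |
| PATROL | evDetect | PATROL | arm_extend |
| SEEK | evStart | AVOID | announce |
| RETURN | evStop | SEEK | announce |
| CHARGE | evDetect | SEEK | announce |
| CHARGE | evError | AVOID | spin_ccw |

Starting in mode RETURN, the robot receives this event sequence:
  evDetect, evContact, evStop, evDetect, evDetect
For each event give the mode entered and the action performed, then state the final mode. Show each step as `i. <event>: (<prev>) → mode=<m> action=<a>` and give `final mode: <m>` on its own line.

1. evDetect: (RETURN) → mode=SEEK action=motors_on
2. evContact: (SEEK) → mode=PATROL action=arm_extend
3. evStop: (PATROL) → mode=PATROL action=announce
4. evDetect: (PATROL) → mode=PATROL action=arm_extend
5. evDetect: (PATROL) → mode=PATROL action=arm_extend

final mode: PATROL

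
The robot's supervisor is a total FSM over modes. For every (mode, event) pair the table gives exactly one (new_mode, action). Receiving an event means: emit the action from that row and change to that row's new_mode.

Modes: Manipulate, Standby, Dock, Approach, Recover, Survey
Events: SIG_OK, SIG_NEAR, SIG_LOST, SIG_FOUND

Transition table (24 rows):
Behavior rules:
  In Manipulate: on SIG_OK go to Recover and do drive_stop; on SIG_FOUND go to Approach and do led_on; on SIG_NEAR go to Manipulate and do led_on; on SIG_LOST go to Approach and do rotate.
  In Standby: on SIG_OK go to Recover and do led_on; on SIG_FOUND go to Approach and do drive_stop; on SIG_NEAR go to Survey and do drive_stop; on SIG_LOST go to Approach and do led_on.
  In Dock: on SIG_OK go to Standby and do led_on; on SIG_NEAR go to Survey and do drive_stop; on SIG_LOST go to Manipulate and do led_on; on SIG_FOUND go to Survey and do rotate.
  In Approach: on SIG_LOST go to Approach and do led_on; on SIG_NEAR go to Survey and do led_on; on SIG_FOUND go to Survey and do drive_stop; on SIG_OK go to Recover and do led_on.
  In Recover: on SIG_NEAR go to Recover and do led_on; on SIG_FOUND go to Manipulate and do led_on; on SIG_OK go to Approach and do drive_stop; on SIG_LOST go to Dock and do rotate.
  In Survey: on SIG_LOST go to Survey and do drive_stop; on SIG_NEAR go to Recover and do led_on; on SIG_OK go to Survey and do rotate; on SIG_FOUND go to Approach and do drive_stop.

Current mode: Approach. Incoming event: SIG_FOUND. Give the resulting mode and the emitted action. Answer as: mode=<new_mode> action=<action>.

mode=Survey action=drive_stop

current mode = Approach; filter table to that mode:
  (Approach, SIG_LOST) → (Approach, led_on)
  (Approach, SIG_NEAR) → (Survey, led_on)
  (Approach, SIG_FOUND) → (Survey, drive_stop)  ← event matches
  (Approach, SIG_OK) → (Recover, led_on)
event = SIG_FOUND selects (Survey, drive_stop)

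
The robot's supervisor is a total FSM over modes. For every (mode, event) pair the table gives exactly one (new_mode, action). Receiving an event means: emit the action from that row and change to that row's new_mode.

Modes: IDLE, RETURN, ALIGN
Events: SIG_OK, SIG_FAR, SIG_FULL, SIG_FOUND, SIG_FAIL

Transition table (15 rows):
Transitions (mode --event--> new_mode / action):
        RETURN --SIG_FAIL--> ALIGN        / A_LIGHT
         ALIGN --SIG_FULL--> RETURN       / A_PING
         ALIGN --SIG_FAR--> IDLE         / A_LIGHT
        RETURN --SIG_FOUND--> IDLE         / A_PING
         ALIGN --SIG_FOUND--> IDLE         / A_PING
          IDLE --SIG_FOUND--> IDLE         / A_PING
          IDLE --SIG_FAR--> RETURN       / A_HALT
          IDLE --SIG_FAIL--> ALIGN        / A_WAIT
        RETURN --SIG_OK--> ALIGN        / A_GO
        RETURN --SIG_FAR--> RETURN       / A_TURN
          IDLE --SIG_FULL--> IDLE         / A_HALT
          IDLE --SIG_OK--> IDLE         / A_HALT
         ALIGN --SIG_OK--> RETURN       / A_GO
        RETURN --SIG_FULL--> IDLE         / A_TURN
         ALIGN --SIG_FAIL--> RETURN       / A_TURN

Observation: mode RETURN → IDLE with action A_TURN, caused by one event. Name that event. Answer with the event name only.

SIG_FULL

try SIG_OK: (RETURN, SIG_OK) → (ALIGN, A_GO)
try SIG_FAR: (RETURN, SIG_FAR) → (RETURN, A_TURN)
try SIG_FULL: (RETURN, SIG_FULL) → (IDLE, A_TURN)  ← matches
try SIG_FOUND: (RETURN, SIG_FOUND) → (IDLE, A_PING)
try SIG_FAIL: (RETURN, SIG_FAIL) → (ALIGN, A_LIGHT)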